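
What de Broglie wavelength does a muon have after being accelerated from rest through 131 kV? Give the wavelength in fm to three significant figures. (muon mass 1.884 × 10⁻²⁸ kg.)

KE = eV = 1.602 × 10⁻¹⁹ × 1.310 × 10⁵ = 2.099 × 10⁻¹⁴ J.
p = √(2mKE) = √(2 × 1.884 × 10⁻²⁸ × 2.099 × 10⁻¹⁴) = 2.812 × 10⁻²¹ kg·m/s.
λ = h/p = 6.626 × 10⁻³⁴ / 2.812 × 10⁻²¹ = 2.36 × 10⁻¹³ m = 236 fm.

λ = 236 fm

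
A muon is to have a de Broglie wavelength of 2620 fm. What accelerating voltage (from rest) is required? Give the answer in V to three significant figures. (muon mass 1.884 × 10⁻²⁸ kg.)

V = 1060 V

p = h/λ = 6.626 × 10⁻³⁴ / 2.620 × 10⁻¹² = 2.529 × 10⁻²² kg·m/s.
KE = p²/(2m) = 1.697 × 10⁻¹⁶ J.
V = KE/e = 1.697 × 10⁻¹⁶ / (1.602 × 10⁻¹⁹) = 1060 V.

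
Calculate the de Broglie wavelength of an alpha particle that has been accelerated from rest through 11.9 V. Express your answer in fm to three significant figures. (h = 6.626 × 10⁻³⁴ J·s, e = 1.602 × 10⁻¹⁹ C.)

λ = 2940 fm

KE = 2eV = 2 × 1.602 × 10⁻¹⁹ × 11.90 = 3.813 × 10⁻¹⁸ J.
p = √(2mKE) = √(2 × 6.645 × 10⁻²⁷ × 3.813 × 10⁻¹⁸) = 2.251 × 10⁻²² kg·m/s.
λ = h/p = 6.626 × 10⁻³⁴ / 2.251 × 10⁻²² = 2.94 × 10⁻¹² m = 2940 fm.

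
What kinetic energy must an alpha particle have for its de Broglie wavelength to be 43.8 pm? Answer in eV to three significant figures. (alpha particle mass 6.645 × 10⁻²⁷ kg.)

KE = 0.107 eV

p = h/λ = 6.626 × 10⁻³⁴ / 4.380 × 10⁻¹¹ = 1.513 × 10⁻²³ kg·m/s.
KE = p²/(2m) = (1.513 × 10⁻²³)² / (2 × 6.645 × 10⁻²⁷) = 1.722 × 10⁻²⁰ J = 0.107 eV.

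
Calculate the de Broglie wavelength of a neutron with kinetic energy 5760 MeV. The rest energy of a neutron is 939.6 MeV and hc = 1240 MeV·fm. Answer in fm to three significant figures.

Total energy E = KE + m₀c² = 5760 + 939.6 = 6699.6 MeV.
(pc)² = E² − (m₀c²)² = (6699.6)² − (939.6)² = 4.400 × 10⁷ MeV², so pc = 6633 MeV.
λ = hc/(pc) = 1240 MeV·fm / 6633 MeV = 0.187 fm.

λ = 0.187 fm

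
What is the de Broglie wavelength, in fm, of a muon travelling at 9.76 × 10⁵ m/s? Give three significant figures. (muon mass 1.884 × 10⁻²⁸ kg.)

λ = 3600 fm

p = mv = 1.884 × 10⁻²⁸ × 9.76 × 10⁵ = 1.839 × 10⁻²² kg·m/s.
λ = h/p = 6.626 × 10⁻³⁴ / 1.839 × 10⁻²² = 3.60 × 10⁻¹² m = 3600 fm.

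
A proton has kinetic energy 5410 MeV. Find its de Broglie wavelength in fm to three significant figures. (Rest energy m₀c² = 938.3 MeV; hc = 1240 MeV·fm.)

Total energy E = KE + m₀c² = 5410 + 938.3 = 6348.3 MeV.
(pc)² = E² − (m₀c²)² = (6348.3)² − (938.3)² = 3.942 × 10⁷ MeV², so pc = 6279 MeV.
λ = hc/(pc) = 1240 MeV·fm / 6279 MeV = 0.197 fm.

λ = 0.197 fm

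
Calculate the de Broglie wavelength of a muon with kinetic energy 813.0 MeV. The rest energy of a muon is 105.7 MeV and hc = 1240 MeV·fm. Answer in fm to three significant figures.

λ = 1.36 fm

Total energy E = KE + m₀c² = 813.0 + 105.7 = 918.7 MeV.
(pc)² = E² − (m₀c²)² = (918.7)² − (105.7)² = 8.328 × 10⁵ MeV², so pc = 912.6 MeV.
λ = hc/(pc) = 1240 MeV·fm / 912.6 MeV = 1.36 fm.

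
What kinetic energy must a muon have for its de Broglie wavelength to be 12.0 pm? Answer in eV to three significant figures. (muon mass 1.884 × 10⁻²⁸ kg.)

KE = 50.5 eV

p = h/λ = 6.626 × 10⁻³⁴ / 1.200 × 10⁻¹¹ = 5.522 × 10⁻²³ kg·m/s.
KE = p²/(2m) = (5.522 × 10⁻²³)² / (2 × 1.884 × 10⁻²⁸) = 8.092 × 10⁻¹⁸ J = 50.5 eV.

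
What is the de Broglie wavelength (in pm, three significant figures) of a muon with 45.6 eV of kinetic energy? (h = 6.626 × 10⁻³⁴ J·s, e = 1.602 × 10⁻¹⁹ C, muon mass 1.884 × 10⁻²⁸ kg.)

KE = 45.6 eV = 7.305 × 10⁻¹⁸ J.
p = √(2mKE) = √(2 × 1.884 × 10⁻²⁸ × 7.305 × 10⁻¹⁸) = 5.246 × 10⁻²³ kg·m/s.
λ = h/p = 6.626 × 10⁻³⁴ / 5.246 × 10⁻²³ = 1.26 × 10⁻¹¹ m = 12.6 pm.

λ = 12.6 pm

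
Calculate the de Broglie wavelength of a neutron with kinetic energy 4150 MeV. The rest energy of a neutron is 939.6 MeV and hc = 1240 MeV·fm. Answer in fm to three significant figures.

Total energy E = KE + m₀c² = 4150 + 939.6 = 5089.6 MeV.
(pc)² = E² − (m₀c²)² = (5089.6)² − (939.6)² = 2.502 × 10⁷ MeV², so pc = 5002 MeV.
λ = hc/(pc) = 1240 MeV·fm / 5002 MeV = 0.248 fm.

λ = 0.248 fm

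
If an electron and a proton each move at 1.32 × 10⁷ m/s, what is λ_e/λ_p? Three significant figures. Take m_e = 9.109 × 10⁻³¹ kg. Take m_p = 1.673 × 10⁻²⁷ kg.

λ_e/λ_p = 1840

At fixed v, p = mv so λ = h/(mv) ∝ 1/m.
λ_e/λ_p = m_p/m_e = 1.673 × 10⁻²⁷/9.109 × 10⁻³¹ = 1840.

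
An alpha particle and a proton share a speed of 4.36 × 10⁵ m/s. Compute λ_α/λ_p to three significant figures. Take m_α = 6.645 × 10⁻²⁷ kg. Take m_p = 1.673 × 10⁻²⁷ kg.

At fixed v, p = mv so λ = h/(mv) ∝ 1/m.
λ_α/λ_p = m_p/m_α = 1.673 × 10⁻²⁷/6.645 × 10⁻²⁷ = 0.252.

λ_α/λ_p = 0.252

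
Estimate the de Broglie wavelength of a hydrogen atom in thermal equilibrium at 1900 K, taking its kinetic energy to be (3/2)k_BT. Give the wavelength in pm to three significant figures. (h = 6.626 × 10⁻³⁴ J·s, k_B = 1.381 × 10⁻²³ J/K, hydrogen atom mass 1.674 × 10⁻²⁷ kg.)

KE = (3/2)k_BT = 1.5 × 1.381 × 10⁻²³ × 1900 = 3.936 × 10⁻²⁰ J.
p = √(2mKE) = √(2 × 1.674 × 10⁻²⁷ × 3.936 × 10⁻²⁰) = 1.148 × 10⁻²³ kg·m/s.
λ = h/p = 5.77 × 10⁻¹¹ m = 57.7 pm.

λ = 57.7 pm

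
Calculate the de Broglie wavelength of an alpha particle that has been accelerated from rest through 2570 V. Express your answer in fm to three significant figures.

λ = 200 fm

KE = 2eV = 2 × 1.602 × 10⁻¹⁹ × 2570 = 8.234 × 10⁻¹⁶ J.
p = √(2mKE) = √(2 × 6.645 × 10⁻²⁷ × 8.234 × 10⁻¹⁶) = 3.308 × 10⁻²¹ kg·m/s.
λ = h/p = 6.626 × 10⁻³⁴ / 3.308 × 10⁻²¹ = 2.00 × 10⁻¹³ m = 200 fm.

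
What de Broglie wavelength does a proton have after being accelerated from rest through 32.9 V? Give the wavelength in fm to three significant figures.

λ = 4990 fm

KE = eV = 1.602 × 10⁻¹⁹ × 32.90 = 5.271 × 10⁻¹⁸ J.
p = √(2mKE) = √(2 × 1.673 × 10⁻²⁷ × 5.271 × 10⁻¹⁸) = 1.328 × 10⁻²² kg·m/s.
λ = h/p = 6.626 × 10⁻³⁴ / 1.328 × 10⁻²² = 4.99 × 10⁻¹² m = 4990 fm.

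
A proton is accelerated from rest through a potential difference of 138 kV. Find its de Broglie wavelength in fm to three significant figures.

KE = eV = 1.602 × 10⁻¹⁹ × 1.380 × 10⁵ = 2.211 × 10⁻¹⁴ J.
p = √(2mKE) = √(2 × 1.673 × 10⁻²⁷ × 2.211 × 10⁻¹⁴) = 8.601 × 10⁻²¹ kg·m/s.
λ = h/p = 6.626 × 10⁻³⁴ / 8.601 × 10⁻²¹ = 7.70 × 10⁻¹⁴ m = 77.0 fm.

λ = 77.0 fm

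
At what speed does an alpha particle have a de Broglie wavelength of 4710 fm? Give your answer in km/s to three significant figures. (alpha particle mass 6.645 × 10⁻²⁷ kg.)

v = 21.2 km/s

p = h/λ = 6.626 × 10⁻³⁴ / 4.710 × 10⁻¹² = 1.407 × 10⁻²² kg·m/s.
v = p/m = 1.407 × 10⁻²² / 6.645 × 10⁻²⁷ = 2.12 × 10⁴ m/s = 21.2 km/s.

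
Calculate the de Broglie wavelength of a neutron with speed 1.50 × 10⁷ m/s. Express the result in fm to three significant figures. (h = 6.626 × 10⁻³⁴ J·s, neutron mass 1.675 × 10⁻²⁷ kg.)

λ = 26.4 fm

p = mv = 1.675 × 10⁻²⁷ × 1.50 × 10⁷ = 2.512 × 10⁻²⁰ kg·m/s.
λ = h/p = 6.626 × 10⁻³⁴ / 2.512 × 10⁻²⁰ = 2.64 × 10⁻¹⁴ m = 26.4 fm.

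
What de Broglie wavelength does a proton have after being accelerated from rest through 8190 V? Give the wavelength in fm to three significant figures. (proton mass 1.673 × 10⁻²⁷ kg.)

λ = 316 fm

KE = eV = 1.602 × 10⁻¹⁹ × 8190 = 1.312 × 10⁻¹⁵ J.
p = √(2mKE) = √(2 × 1.673 × 10⁻²⁷ × 1.312 × 10⁻¹⁵) = 2.095 × 10⁻²¹ kg·m/s.
λ = h/p = 6.626 × 10⁻³⁴ / 2.095 × 10⁻²¹ = 3.16 × 10⁻¹³ m = 316 fm.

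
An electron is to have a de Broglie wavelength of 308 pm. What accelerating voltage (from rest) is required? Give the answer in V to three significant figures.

V = 15.9 V

p = h/λ = 6.626 × 10⁻³⁴ / 3.080 × 10⁻¹⁰ = 2.151 × 10⁻²⁴ kg·m/s.
KE = p²/(2m) = 2.540 × 10⁻¹⁸ J.
V = KE/e = 2.540 × 10⁻¹⁸ / (1.602 × 10⁻¹⁹) = 15.9 V.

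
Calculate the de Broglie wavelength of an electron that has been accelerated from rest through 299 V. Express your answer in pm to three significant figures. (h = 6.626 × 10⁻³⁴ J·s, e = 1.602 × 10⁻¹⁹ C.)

KE = eV = 1.602 × 10⁻¹⁹ × 299.0 = 4.790 × 10⁻¹⁷ J.
p = √(2mKE) = √(2 × 9.109 × 10⁻³¹ × 4.790 × 10⁻¹⁷) = 9.342 × 10⁻²⁴ kg·m/s.
λ = h/p = 6.626 × 10⁻³⁴ / 9.342 × 10⁻²⁴ = 7.09 × 10⁻¹¹ m = 70.9 pm.

λ = 70.9 pm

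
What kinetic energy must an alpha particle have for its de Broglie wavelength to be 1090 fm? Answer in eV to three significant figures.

p = h/λ = 6.626 × 10⁻³⁴ / 1.090 × 10⁻¹² = 6.079 × 10⁻²² kg·m/s.
KE = p²/(2m) = (6.079 × 10⁻²²)² / (2 × 6.645 × 10⁻²⁷) = 2.781 × 10⁻¹⁷ J = 174 eV.

KE = 174 eV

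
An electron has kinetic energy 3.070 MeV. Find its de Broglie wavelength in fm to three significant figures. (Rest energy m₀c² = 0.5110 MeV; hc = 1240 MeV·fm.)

λ = 350 fm

Total energy E = KE + m₀c² = 3.070 + 0.5110 = 3.5810 MeV.
(pc)² = E² − (m₀c²)² = (3.5810)² − (0.5110)² = 12.56 MeV², so pc = 3.544 MeV.
λ = hc/(pc) = 1240 MeV·fm / 3.544 MeV = 350 fm.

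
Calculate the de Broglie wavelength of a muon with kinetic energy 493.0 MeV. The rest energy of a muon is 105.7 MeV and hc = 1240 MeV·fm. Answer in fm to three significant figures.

λ = 2.10 fm

Total energy E = KE + m₀c² = 493.0 + 105.7 = 598.7 MeV.
(pc)² = E² − (m₀c²)² = (598.7)² − (105.7)² = 3.473 × 10⁵ MeV², so pc = 589.3 MeV.
λ = hc/(pc) = 1240 MeV·fm / 589.3 MeV = 2.10 fm.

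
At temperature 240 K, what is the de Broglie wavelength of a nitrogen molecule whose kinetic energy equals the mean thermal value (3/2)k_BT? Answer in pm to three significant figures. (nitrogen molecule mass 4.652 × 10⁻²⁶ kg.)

KE = (3/2)k_BT = 1.5 × 1.381 × 10⁻²³ × 240 = 4.972 × 10⁻²¹ J.
p = √(2mKE) = √(2 × 4.652 × 10⁻²⁶ × 4.972 × 10⁻²¹) = 2.151 × 10⁻²³ kg·m/s.
λ = h/p = 3.08 × 10⁻¹¹ m = 30.8 pm.

λ = 30.8 pm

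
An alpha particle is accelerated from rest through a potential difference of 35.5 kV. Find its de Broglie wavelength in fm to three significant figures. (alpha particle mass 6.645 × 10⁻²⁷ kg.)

KE = 2eV = 2 × 1.602 × 10⁻¹⁹ × 3.550 × 10⁴ = 1.137 × 10⁻¹⁴ J.
p = √(2mKE) = √(2 × 6.645 × 10⁻²⁷ × 1.137 × 10⁻¹⁴) = 1.229 × 10⁻²⁰ kg·m/s.
λ = h/p = 6.626 × 10⁻³⁴ / 1.229 × 10⁻²⁰ = 5.39 × 10⁻¹⁴ m = 53.9 fm.

λ = 53.9 fm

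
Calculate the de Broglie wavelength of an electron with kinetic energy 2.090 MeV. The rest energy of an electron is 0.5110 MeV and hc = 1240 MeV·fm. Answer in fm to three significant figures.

λ = 486 fm

Total energy E = KE + m₀c² = 2.090 + 0.5110 = 2.6010 MeV.
(pc)² = E² − (m₀c²)² = (2.6010)² − (0.5110)² = 6.504 MeV², so pc = 2.550 MeV.
λ = hc/(pc) = 1240 MeV·fm / 2.550 MeV = 486 fm.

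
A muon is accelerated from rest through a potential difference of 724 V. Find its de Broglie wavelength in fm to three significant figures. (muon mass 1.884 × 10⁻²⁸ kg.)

KE = eV = 1.602 × 10⁻¹⁹ × 724.0 = 1.160 × 10⁻¹⁶ J.
p = √(2mKE) = √(2 × 1.884 × 10⁻²⁸ × 1.160 × 10⁻¹⁶) = 2.091 × 10⁻²² kg·m/s.
λ = h/p = 6.626 × 10⁻³⁴ / 2.091 × 10⁻²² = 3.17 × 10⁻¹² m = 3170 fm.

λ = 3170 fm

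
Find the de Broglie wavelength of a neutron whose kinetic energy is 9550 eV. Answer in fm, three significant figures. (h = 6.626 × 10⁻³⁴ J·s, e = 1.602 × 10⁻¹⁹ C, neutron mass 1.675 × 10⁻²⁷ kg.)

λ = 293 fm

KE = 9550 eV = 1.530 × 10⁻¹⁵ J.
p = √(2mKE) = √(2 × 1.675 × 10⁻²⁷ × 1.530 × 10⁻¹⁵) = 2.264 × 10⁻²¹ kg·m/s.
λ = h/p = 6.626 × 10⁻³⁴ / 2.264 × 10⁻²¹ = 2.93 × 10⁻¹³ m = 293 fm.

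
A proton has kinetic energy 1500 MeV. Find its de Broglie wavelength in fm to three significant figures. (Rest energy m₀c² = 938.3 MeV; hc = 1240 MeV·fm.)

Total energy E = KE + m₀c² = 1500 + 938.3 = 2438.3 MeV.
(pc)² = E² − (m₀c²)² = (2438.3)² − (938.3)² = 5.065 × 10⁶ MeV², so pc = 2251 MeV.
λ = hc/(pc) = 1240 MeV·fm / 2251 MeV = 0.551 fm.

λ = 0.551 fm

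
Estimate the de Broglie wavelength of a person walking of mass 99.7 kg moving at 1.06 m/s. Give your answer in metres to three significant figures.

λ = 6.27 × 10⁻³⁶ m

p = mv = 99.7 × 1.06 = 1.057 × 10² kg·m/s.
λ = h/p = 6.626 × 10⁻³⁴ / 1.057 × 10² = 6.27 × 10⁻³⁶ m.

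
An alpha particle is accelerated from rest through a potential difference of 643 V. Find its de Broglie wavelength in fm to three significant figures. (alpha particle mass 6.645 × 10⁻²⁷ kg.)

λ = 400 fm

KE = 2eV = 2 × 1.602 × 10⁻¹⁹ × 643.0 = 2.060 × 10⁻¹⁶ J.
p = √(2mKE) = √(2 × 6.645 × 10⁻²⁷ × 2.060 × 10⁻¹⁶) = 1.655 × 10⁻²¹ kg·m/s.
λ = h/p = 6.626 × 10⁻³⁴ / 1.655 × 10⁻²¹ = 4.00 × 10⁻¹³ m = 400 fm.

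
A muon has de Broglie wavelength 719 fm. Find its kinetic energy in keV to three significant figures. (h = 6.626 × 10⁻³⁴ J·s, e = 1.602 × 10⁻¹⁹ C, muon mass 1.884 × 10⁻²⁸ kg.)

p = h/λ = 6.626 × 10⁻³⁴ / 7.190 × 10⁻¹³ = 9.216 × 10⁻²² kg·m/s.
KE = p²/(2m) = (9.216 × 10⁻²²)² / (2 × 1.884 × 10⁻²⁸) = 2.254 × 10⁻¹⁵ J = 14.1 keV.

KE = 14.1 keV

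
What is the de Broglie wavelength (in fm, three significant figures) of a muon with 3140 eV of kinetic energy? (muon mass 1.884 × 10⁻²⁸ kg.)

λ = 1520 fm

KE = 3140 eV = 5.030 × 10⁻¹⁶ J.
p = √(2mKE) = √(2 × 1.884 × 10⁻²⁸ × 5.030 × 10⁻¹⁶) = 4.354 × 10⁻²² kg·m/s.
λ = h/p = 6.626 × 10⁻³⁴ / 4.354 × 10⁻²² = 1.52 × 10⁻¹² m = 1520 fm.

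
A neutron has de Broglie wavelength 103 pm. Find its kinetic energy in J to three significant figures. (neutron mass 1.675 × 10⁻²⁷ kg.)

KE = 1.24 × 10⁻²⁰ J

p = h/λ = 6.626 × 10⁻³⁴ / 1.030 × 10⁻¹⁰ = 6.433 × 10⁻²⁴ kg·m/s.
KE = p²/(2m) = (6.433 × 10⁻²⁴)² / (2 × 1.675 × 10⁻²⁷) = 1.235 × 10⁻²⁰ J = 1.24 × 10⁻²⁰ J.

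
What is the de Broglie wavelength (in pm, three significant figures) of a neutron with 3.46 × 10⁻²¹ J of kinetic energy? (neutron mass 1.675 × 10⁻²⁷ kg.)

p = √(2mKE) = √(2 × 1.675 × 10⁻²⁷ × 3.460 × 10⁻²¹) = 3.405 × 10⁻²⁴ kg·m/s.
λ = h/p = 6.626 × 10⁻³⁴ / 3.405 × 10⁻²⁴ = 1.95 × 10⁻¹⁰ m = 195 pm.

λ = 195 pm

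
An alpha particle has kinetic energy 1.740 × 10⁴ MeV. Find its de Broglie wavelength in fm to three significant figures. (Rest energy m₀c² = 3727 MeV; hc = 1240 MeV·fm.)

λ = 0.0596 fm

Total energy E = KE + m₀c² = 1.740 × 10⁴ + 3727 = 21127 MeV.
(pc)² = E² − (m₀c²)² = (21127)² − (3727)² = 4.325 × 10⁸ MeV², so pc = 2.080 × 10⁴ MeV.
λ = hc/(pc) = 1240 MeV·fm / 2.080 × 10⁴ MeV = 0.0596 fm.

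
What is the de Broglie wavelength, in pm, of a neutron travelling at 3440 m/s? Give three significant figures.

p = mv = 1.675 × 10⁻²⁷ × 3440 = 5.762 × 10⁻²⁴ kg·m/s.
λ = h/p = 6.626 × 10⁻³⁴ / 5.762 × 10⁻²⁴ = 1.15 × 10⁻¹⁰ m = 115 pm.

λ = 115 pm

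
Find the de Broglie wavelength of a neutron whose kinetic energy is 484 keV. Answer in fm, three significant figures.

KE = 484 keV = 7.754 × 10⁻¹⁴ J.
p = √(2mKE) = √(2 × 1.675 × 10⁻²⁷ × 7.754 × 10⁻¹⁴) = 1.612 × 10⁻²⁰ kg·m/s.
λ = h/p = 6.626 × 10⁻³⁴ / 1.612 × 10⁻²⁰ = 4.11 × 10⁻¹⁴ m = 41.1 fm.

λ = 41.1 fm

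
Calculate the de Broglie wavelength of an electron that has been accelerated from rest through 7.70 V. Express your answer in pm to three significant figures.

KE = eV = 1.602 × 10⁻¹⁹ × 7.700 = 1.234 × 10⁻¹⁸ J.
p = √(2mKE) = √(2 × 9.109 × 10⁻³¹ × 1.234 × 10⁻¹⁸) = 1.499 × 10⁻²⁴ kg·m/s.
λ = h/p = 6.626 × 10⁻³⁴ / 1.499 × 10⁻²⁴ = 4.42 × 10⁻¹⁰ m = 442 pm.

λ = 442 pm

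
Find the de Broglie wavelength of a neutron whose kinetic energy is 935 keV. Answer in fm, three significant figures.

λ = 29.6 fm

KE = 935 keV = 1.498 × 10⁻¹³ J.
p = √(2mKE) = √(2 × 1.675 × 10⁻²⁷ × 1.498 × 10⁻¹³) = 2.240 × 10⁻²⁰ kg·m/s.
λ = h/p = 6.626 × 10⁻³⁴ / 2.240 × 10⁻²⁰ = 2.96 × 10⁻¹⁴ m = 29.6 fm.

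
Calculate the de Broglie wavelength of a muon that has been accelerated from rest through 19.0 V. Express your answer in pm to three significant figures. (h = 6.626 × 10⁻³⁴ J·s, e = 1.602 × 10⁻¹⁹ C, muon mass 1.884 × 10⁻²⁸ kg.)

KE = eV = 1.602 × 10⁻¹⁹ × 19.00 = 3.044 × 10⁻¹⁸ J.
p = √(2mKE) = √(2 × 1.884 × 10⁻²⁸ × 3.044 × 10⁻¹⁸) = 3.387 × 10⁻²³ kg·m/s.
λ = h/p = 6.626 × 10⁻³⁴ / 3.387 × 10⁻²³ = 1.96 × 10⁻¹¹ m = 19.6 pm.

λ = 19.6 pm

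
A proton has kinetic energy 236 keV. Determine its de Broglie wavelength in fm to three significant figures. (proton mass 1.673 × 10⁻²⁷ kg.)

λ = 58.9 fm

KE = 236 keV = 3.781 × 10⁻¹⁴ J.
p = √(2mKE) = √(2 × 1.673 × 10⁻²⁷ × 3.781 × 10⁻¹⁴) = 1.125 × 10⁻²⁰ kg·m/s.
λ = h/p = 6.626 × 10⁻³⁴ / 1.125 × 10⁻²⁰ = 5.89 × 10⁻¹⁴ m = 58.9 fm.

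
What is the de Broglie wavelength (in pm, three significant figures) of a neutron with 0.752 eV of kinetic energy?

KE = 0.752 eV = 1.205 × 10⁻¹⁹ J.
p = √(2mKE) = √(2 × 1.675 × 10⁻²⁷ × 1.205 × 10⁻¹⁹) = 2.009 × 10⁻²³ kg·m/s.
λ = h/p = 6.626 × 10⁻³⁴ / 2.009 × 10⁻²³ = 3.30 × 10⁻¹¹ m = 33.0 pm.

λ = 33.0 pm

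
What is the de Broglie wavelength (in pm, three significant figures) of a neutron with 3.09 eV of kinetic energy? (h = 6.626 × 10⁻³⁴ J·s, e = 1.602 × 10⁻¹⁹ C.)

λ = 16.3 pm

KE = 3.09 eV = 4.950 × 10⁻¹⁹ J.
p = √(2mKE) = √(2 × 1.675 × 10⁻²⁷ × 4.950 × 10⁻¹⁹) = 4.072 × 10⁻²³ kg·m/s.
λ = h/p = 6.626 × 10⁻³⁴ / 4.072 × 10⁻²³ = 1.63 × 10⁻¹¹ m = 16.3 pm.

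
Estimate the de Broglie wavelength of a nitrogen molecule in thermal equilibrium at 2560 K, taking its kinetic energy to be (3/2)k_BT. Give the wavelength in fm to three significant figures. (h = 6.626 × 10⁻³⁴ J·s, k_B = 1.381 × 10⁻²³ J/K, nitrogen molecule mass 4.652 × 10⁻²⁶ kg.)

KE = (3/2)k_BT = 1.5 × 1.381 × 10⁻²³ × 2560 = 5.303 × 10⁻²⁰ J.
p = √(2mKE) = √(2 × 4.652 × 10⁻²⁶ × 5.303 × 10⁻²⁰) = 7.024 × 10⁻²³ kg·m/s.
λ = h/p = 9.43 × 10⁻¹² m = 9430 fm.

λ = 9430 fm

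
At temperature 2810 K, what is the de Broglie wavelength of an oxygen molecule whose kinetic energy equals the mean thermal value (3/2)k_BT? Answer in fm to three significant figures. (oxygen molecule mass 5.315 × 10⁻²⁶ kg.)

λ = 8420 fm

KE = (3/2)k_BT = 1.5 × 1.381 × 10⁻²³ × 2810 = 5.821 × 10⁻²⁰ J.
p = √(2mKE) = √(2 × 5.315 × 10⁻²⁶ × 5.821 × 10⁻²⁰) = 7.866 × 10⁻²³ kg·m/s.
λ = h/p = 8.42 × 10⁻¹² m = 8420 fm.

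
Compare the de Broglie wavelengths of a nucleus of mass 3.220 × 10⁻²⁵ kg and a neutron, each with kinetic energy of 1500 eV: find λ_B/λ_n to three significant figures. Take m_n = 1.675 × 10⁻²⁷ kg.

λ_B/λ_n = 0.0721

At fixed KE, p = √(2mKE) so λ = h/p ∝ 1/√m.
λ_B/λ_n = √(m_n/m_B) = √(1.675 × 10⁻²⁷/3.220 × 10⁻²⁵) = √(5.202 × 10⁻³) = 0.0721.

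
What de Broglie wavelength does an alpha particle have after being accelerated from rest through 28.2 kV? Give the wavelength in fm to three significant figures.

KE = 2eV = 2 × 1.602 × 10⁻¹⁹ × 2.820 × 10⁴ = 9.035 × 10⁻¹⁵ J.
p = √(2mKE) = √(2 × 6.645 × 10⁻²⁷ × 9.035 × 10⁻¹⁵) = 1.096 × 10⁻²⁰ kg·m/s.
λ = h/p = 6.626 × 10⁻³⁴ / 1.096 × 10⁻²⁰ = 6.05 × 10⁻¹⁴ m = 60.5 fm.

λ = 60.5 fm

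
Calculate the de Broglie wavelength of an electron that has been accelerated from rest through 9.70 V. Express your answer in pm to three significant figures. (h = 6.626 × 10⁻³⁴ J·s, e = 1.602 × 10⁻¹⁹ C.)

λ = 394 pm

KE = eV = 1.602 × 10⁻¹⁹ × 9.700 = 1.554 × 10⁻¹⁸ J.
p = √(2mKE) = √(2 × 9.109 × 10⁻³¹ × 1.554 × 10⁻¹⁸) = 1.683 × 10⁻²⁴ kg·m/s.
λ = h/p = 6.626 × 10⁻³⁴ / 1.683 × 10⁻²⁴ = 3.94 × 10⁻¹⁰ m = 394 pm.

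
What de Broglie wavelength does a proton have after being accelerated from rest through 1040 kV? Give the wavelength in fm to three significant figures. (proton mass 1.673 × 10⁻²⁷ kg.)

λ = 28.1 fm

KE = eV = 1.602 × 10⁻¹⁹ × 1.040 × 10⁶ = 1.666 × 10⁻¹³ J.
p = √(2mKE) = √(2 × 1.673 × 10⁻²⁷ × 1.666 × 10⁻¹³) = 2.361 × 10⁻²⁰ kg·m/s.
λ = h/p = 6.626 × 10⁻³⁴ / 2.361 × 10⁻²⁰ = 2.81 × 10⁻¹⁴ m = 28.1 fm.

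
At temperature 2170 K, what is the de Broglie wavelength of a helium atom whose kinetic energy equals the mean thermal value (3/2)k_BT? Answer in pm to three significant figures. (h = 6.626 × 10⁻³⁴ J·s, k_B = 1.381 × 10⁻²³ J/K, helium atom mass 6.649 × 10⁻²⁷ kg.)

λ = 27.1 pm

KE = (3/2)k_BT = 1.5 × 1.381 × 10⁻²³ × 2170 = 4.495 × 10⁻²⁰ J.
p = √(2mKE) = √(2 × 6.649 × 10⁻²⁷ × 4.495 × 10⁻²⁰) = 2.445 × 10⁻²³ kg·m/s.
λ = h/p = 2.71 × 10⁻¹¹ m = 27.1 pm.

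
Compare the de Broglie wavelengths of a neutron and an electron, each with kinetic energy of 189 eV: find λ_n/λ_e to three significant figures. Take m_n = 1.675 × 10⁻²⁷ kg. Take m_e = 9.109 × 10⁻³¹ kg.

λ_n/λ_e = 0.0233

At fixed KE, p = √(2mKE) so λ = h/p ∝ 1/√m.
λ_n/λ_e = √(m_e/m_n) = √(9.109 × 10⁻³¹/1.675 × 10⁻²⁷) = √(5.438 × 10⁻⁴) = 0.0233.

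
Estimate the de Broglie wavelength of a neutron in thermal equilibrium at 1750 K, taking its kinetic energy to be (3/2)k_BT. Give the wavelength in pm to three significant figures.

λ = 60.1 pm

KE = (3/2)k_BT = 1.5 × 1.381 × 10⁻²³ × 1750 = 3.625 × 10⁻²⁰ J.
p = √(2mKE) = √(2 × 1.675 × 10⁻²⁷ × 3.625 × 10⁻²⁰) = 1.102 × 10⁻²³ kg·m/s.
λ = h/p = 6.01 × 10⁻¹¹ m = 60.1 pm.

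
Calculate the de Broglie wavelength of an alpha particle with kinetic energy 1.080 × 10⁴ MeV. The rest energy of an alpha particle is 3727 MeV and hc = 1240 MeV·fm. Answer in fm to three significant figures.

Total energy E = KE + m₀c² = 1.080 × 10⁴ + 3727 = 14527 MeV.
(pc)² = E² − (m₀c²)² = (14527)² − (3727)² = 1.971 × 10⁸ MeV², so pc = 1.404 × 10⁴ MeV.
λ = hc/(pc) = 1240 MeV·fm / 1.404 × 10⁴ MeV = 0.0883 fm.

λ = 0.0883 fm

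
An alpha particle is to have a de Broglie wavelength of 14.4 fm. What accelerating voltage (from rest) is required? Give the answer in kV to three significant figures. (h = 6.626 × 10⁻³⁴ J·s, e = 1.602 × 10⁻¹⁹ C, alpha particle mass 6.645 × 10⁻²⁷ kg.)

V = 497 kV

p = h/λ = 6.626 × 10⁻³⁴ / 1.440 × 10⁻¹⁴ = 4.601 × 10⁻²⁰ kg·m/s.
KE = p²/(2m) = 1.593 × 10⁻¹³ J.
V = KE/2e = 1.593 × 10⁻¹³ / (2 × 1.602 × 10⁻¹⁹) = 497 kV.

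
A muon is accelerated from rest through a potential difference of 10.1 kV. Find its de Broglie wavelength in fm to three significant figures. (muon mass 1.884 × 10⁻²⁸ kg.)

KE = eV = 1.602 × 10⁻¹⁹ × 1.010 × 10⁴ = 1.618 × 10⁻¹⁵ J.
p = √(2mKE) = √(2 × 1.884 × 10⁻²⁸ × 1.618 × 10⁻¹⁵) = 7.808 × 10⁻²² kg·m/s.
λ = h/p = 6.626 × 10⁻³⁴ / 7.808 × 10⁻²² = 8.49 × 10⁻¹³ m = 849 fm.

λ = 849 fm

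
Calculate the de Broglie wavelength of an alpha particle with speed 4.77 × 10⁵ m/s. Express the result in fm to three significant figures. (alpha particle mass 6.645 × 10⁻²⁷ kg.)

λ = 209 fm

p = mv = 6.645 × 10⁻²⁷ × 4.77 × 10⁵ = 3.170 × 10⁻²¹ kg·m/s.
λ = h/p = 6.626 × 10⁻³⁴ / 3.170 × 10⁻²¹ = 2.09 × 10⁻¹³ m = 209 fm.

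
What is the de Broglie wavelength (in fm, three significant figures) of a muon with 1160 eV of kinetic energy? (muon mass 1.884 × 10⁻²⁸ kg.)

KE = 1160 eV = 1.858 × 10⁻¹⁶ J.
p = √(2mKE) = √(2 × 1.884 × 10⁻²⁸ × 1.858 × 10⁻¹⁶) = 2.646 × 10⁻²² kg·m/s.
λ = h/p = 6.626 × 10⁻³⁴ / 2.646 × 10⁻²² = 2.50 × 10⁻¹² m = 2500 fm.

λ = 2500 fm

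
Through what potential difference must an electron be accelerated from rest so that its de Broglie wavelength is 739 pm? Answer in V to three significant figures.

V = 2.75 V

p = h/λ = 6.626 × 10⁻³⁴ / 7.390 × 10⁻¹⁰ = 8.966 × 10⁻²⁵ kg·m/s.
KE = p²/(2m) = 4.413 × 10⁻¹⁹ J.
V = KE/e = 4.413 × 10⁻¹⁹ / (1.602 × 10⁻¹⁹) = 2.75 V.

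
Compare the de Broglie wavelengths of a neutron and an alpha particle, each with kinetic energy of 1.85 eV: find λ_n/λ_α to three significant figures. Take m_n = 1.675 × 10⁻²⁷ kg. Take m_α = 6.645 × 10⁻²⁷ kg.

At fixed KE, p = √(2mKE) so λ = h/p ∝ 1/√m.
λ_n/λ_α = √(m_α/m_n) = √(6.645 × 10⁻²⁷/1.675 × 10⁻²⁷) = √(3.967) = 1.99.

λ_n/λ_α = 1.99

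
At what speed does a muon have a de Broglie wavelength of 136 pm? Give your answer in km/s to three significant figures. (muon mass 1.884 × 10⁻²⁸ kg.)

p = h/λ = 6.626 × 10⁻³⁴ / 1.360 × 10⁻¹⁰ = 4.872 × 10⁻²⁴ kg·m/s.
v = p/m = 4.872 × 10⁻²⁴ / 1.884 × 10⁻²⁸ = 2.59 × 10⁴ m/s = 25.9 km/s.

v = 25.9 km/s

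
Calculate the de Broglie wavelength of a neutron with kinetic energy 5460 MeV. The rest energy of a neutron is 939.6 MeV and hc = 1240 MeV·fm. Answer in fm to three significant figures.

Total energy E = KE + m₀c² = 5460 + 939.6 = 6399.6 MeV.
(pc)² = E² − (m₀c²)² = (6399.6)² − (939.6)² = 4.007 × 10⁷ MeV², so pc = 6330 MeV.
λ = hc/(pc) = 1240 MeV·fm / 6330 MeV = 0.196 fm.

λ = 0.196 fm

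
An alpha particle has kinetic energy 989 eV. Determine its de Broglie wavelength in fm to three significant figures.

KE = 989 eV = 1.584 × 10⁻¹⁶ J.
p = √(2mKE) = √(2 × 6.645 × 10⁻²⁷ × 1.584 × 10⁻¹⁶) = 1.451 × 10⁻²¹ kg·m/s.
λ = h/p = 6.626 × 10⁻³⁴ / 1.451 × 10⁻²¹ = 4.57 × 10⁻¹³ m = 457 fm.

λ = 457 fm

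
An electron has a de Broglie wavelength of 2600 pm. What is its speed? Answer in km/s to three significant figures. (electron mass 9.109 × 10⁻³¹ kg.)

v = 280 km/s

p = h/λ = 6.626 × 10⁻³⁴ / 2.600 × 10⁻⁹ = 2.548 × 10⁻²⁵ kg·m/s.
v = p/m = 2.548 × 10⁻²⁵ / 9.109 × 10⁻³¹ = 2.80 × 10⁵ m/s = 280 km/s.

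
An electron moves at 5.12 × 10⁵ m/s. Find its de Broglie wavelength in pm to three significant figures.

p = mv = 9.109 × 10⁻³¹ × 5.12 × 10⁵ = 4.664 × 10⁻²⁵ kg·m/s.
λ = h/p = 6.626 × 10⁻³⁴ / 4.664 × 10⁻²⁵ = 1.42 × 10⁻⁹ m = 1420 pm.

λ = 1420 pm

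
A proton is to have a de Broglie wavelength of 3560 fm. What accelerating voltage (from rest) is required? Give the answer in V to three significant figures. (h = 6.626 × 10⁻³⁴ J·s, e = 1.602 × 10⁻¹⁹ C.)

V = 64.6 V

p = h/λ = 6.626 × 10⁻³⁴ / 3.560 × 10⁻¹² = 1.861 × 10⁻²² kg·m/s.
KE = p²/(2m) = 1.035 × 10⁻¹⁷ J.
V = KE/e = 1.035 × 10⁻¹⁷ / (1.602 × 10⁻¹⁹) = 64.6 V.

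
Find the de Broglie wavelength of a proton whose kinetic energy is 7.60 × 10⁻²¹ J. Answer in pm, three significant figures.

p = √(2mKE) = √(2 × 1.673 × 10⁻²⁷ × 7.600 × 10⁻²¹) = 5.043 × 10⁻²⁴ kg·m/s.
λ = h/p = 6.626 × 10⁻³⁴ / 5.043 × 10⁻²⁴ = 1.31 × 10⁻¹⁰ m = 131 pm.

λ = 131 pm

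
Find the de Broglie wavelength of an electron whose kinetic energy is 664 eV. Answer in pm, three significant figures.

KE = 664 eV = 1.064 × 10⁻¹⁶ J.
p = √(2mKE) = √(2 × 9.109 × 10⁻³¹ × 1.064 × 10⁻¹⁶) = 1.392 × 10⁻²³ kg·m/s.
λ = h/p = 6.626 × 10⁻³⁴ / 1.392 × 10⁻²³ = 4.76 × 10⁻¹¹ m = 47.6 pm.

λ = 47.6 pm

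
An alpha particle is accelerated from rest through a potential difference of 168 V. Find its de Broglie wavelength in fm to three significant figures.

KE = 2eV = 2 × 1.602 × 10⁻¹⁹ × 168.0 = 5.383 × 10⁻¹⁷ J.
p = √(2mKE) = √(2 × 6.645 × 10⁻²⁷ × 5.383 × 10⁻¹⁷) = 8.458 × 10⁻²² kg·m/s.
λ = h/p = 6.626 × 10⁻³⁴ / 8.458 × 10⁻²² = 7.83 × 10⁻¹³ m = 783 fm.

λ = 783 fm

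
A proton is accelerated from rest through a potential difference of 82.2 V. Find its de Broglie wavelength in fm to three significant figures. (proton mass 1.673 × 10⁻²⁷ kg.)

λ = 3160 fm

KE = eV = 1.602 × 10⁻¹⁹ × 82.20 = 1.317 × 10⁻¹⁷ J.
p = √(2mKE) = √(2 × 1.673 × 10⁻²⁷ × 1.317 × 10⁻¹⁷) = 2.099 × 10⁻²² kg·m/s.
λ = h/p = 6.626 × 10⁻³⁴ / 2.099 × 10⁻²² = 3.16 × 10⁻¹² m = 3160 fm.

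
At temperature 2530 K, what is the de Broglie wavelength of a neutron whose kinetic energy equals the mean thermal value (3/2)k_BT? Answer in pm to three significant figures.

λ = 50.0 pm

KE = (3/2)k_BT = 1.5 × 1.381 × 10⁻²³ × 2530 = 5.241 × 10⁻²⁰ J.
p = √(2mKE) = √(2 × 1.675 × 10⁻²⁷ × 5.241 × 10⁻²⁰) = 1.325 × 10⁻²³ kg·m/s.
λ = h/p = 5.00 × 10⁻¹¹ m = 50.0 pm.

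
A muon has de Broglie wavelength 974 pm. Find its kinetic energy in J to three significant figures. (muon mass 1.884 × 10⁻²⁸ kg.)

p = h/λ = 6.626 × 10⁻³⁴ / 9.740 × 10⁻¹⁰ = 6.803 × 10⁻²⁵ kg·m/s.
KE = p²/(2m) = (6.803 × 10⁻²⁵)² / (2 × 1.884 × 10⁻²⁸) = 1.228 × 10⁻²¹ J = 1.23 × 10⁻²¹ J.

KE = 1.23 × 10⁻²¹ J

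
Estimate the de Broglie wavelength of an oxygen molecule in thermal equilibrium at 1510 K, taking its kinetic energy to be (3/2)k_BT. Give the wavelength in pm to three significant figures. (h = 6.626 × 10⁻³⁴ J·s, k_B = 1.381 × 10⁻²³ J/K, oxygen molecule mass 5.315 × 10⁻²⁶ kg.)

KE = (3/2)k_BT = 1.5 × 1.381 × 10⁻²³ × 1510 = 3.128 × 10⁻²⁰ J.
p = √(2mKE) = √(2 × 5.315 × 10⁻²⁶ × 3.128 × 10⁻²⁰) = 5.766 × 10⁻²³ kg·m/s.
λ = h/p = 1.15 × 10⁻¹¹ m = 11.5 pm.

λ = 11.5 pm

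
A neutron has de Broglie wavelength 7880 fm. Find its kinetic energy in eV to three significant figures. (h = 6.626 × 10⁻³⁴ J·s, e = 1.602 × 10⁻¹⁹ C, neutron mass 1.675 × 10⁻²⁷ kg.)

KE = 13.2 eV

p = h/λ = 6.626 × 10⁻³⁴ / 7.880 × 10⁻¹² = 8.409 × 10⁻²³ kg·m/s.
KE = p²/(2m) = (8.409 × 10⁻²³)² / (2 × 1.675 × 10⁻²⁷) = 2.111 × 10⁻¹⁸ J = 13.2 eV.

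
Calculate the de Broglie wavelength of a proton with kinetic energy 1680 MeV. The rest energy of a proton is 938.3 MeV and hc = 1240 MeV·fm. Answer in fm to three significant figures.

Total energy E = KE + m₀c² = 1680 + 938.3 = 2618.3 MeV.
(pc)² = E² − (m₀c²)² = (2618.3)² − (938.3)² = 5.975 × 10⁶ MeV², so pc = 2444 MeV.
λ = hc/(pc) = 1240 MeV·fm / 2444 MeV = 0.507 fm.

λ = 0.507 fm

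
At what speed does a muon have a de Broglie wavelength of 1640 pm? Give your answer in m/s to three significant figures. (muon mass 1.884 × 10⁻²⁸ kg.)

v = 2140 m/s

p = h/λ = 6.626 × 10⁻³⁴ / 1.640 × 10⁻⁹ = 4.040 × 10⁻²⁵ kg·m/s.
v = p/m = 4.040 × 10⁻²⁵ / 1.884 × 10⁻²⁸ = 2.14 × 10³ m/s = 2140 m/s.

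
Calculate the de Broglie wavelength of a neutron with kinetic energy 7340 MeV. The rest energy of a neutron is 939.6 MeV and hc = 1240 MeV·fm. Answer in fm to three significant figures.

Total energy E = KE + m₀c² = 7340 + 939.6 = 8279.6 MeV.
(pc)² = E² − (m₀c²)² = (8279.6)² − (939.6)² = 6.767 × 10⁷ MeV², so pc = 8226 MeV.
λ = hc/(pc) = 1240 MeV·fm / 8226 MeV = 0.151 fm.

λ = 0.151 fm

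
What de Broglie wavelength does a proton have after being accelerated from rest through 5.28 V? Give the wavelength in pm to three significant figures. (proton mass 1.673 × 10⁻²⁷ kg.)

λ = 12.5 pm

KE = eV = 1.602 × 10⁻¹⁹ × 5.280 = 8.459 × 10⁻¹⁹ J.
p = √(2mKE) = √(2 × 1.673 × 10⁻²⁷ × 8.459 × 10⁻¹⁹) = 5.320 × 10⁻²³ kg·m/s.
λ = h/p = 6.626 × 10⁻³⁴ / 5.320 × 10⁻²³ = 1.25 × 10⁻¹¹ m = 12.5 pm.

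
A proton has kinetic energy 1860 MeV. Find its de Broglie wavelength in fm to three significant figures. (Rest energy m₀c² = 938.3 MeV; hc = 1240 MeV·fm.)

Total energy E = KE + m₀c² = 1860 + 938.3 = 2798.3 MeV.
(pc)² = E² − (m₀c²)² = (2798.3)² − (938.3)² = 6.950 × 10⁶ MeV², so pc = 2636 MeV.
λ = hc/(pc) = 1240 MeV·fm / 2636 MeV = 0.470 fm.

λ = 0.470 fm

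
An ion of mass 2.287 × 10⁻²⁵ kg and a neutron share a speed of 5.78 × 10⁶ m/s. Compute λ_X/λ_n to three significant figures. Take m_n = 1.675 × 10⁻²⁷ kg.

At fixed v, p = mv so λ = h/(mv) ∝ 1/m.
λ_X/λ_n = m_n/m_X = 1.675 × 10⁻²⁷/2.287 × 10⁻²⁵ = 7.32 × 10⁻³.

λ_X/λ_n = 7.32 × 10⁻³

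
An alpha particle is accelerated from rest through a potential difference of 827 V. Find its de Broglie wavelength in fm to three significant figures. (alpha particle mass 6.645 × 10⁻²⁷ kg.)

λ = 353 fm

KE = 2eV = 2 × 1.602 × 10⁻¹⁹ × 827.0 = 2.650 × 10⁻¹⁶ J.
p = √(2mKE) = √(2 × 6.645 × 10⁻²⁷ × 2.650 × 10⁻¹⁶) = 1.877 × 10⁻²¹ kg·m/s.
λ = h/p = 6.626 × 10⁻³⁴ / 1.877 × 10⁻²¹ = 3.53 × 10⁻¹³ m = 353 fm.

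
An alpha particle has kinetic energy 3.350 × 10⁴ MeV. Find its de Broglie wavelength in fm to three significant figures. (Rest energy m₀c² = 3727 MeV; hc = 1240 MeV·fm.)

Total energy E = KE + m₀c² = 3.350 × 10⁴ + 3727 = 37227 MeV.
(pc)² = E² − (m₀c²)² = (37227)² − (3727)² = 1.372 × 10⁹ MeV², so pc = 3.704 × 10⁴ MeV.
λ = hc/(pc) = 1240 MeV·fm / 3.704 × 10⁴ MeV = 0.0335 fm.

λ = 0.0335 fm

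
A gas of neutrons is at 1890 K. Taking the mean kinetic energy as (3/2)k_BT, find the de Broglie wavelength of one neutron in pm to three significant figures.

λ = 57.9 pm

KE = (3/2)k_BT = 1.5 × 1.381 × 10⁻²³ × 1890 = 3.915 × 10⁻²⁰ J.
p = √(2mKE) = √(2 × 1.675 × 10⁻²⁷ × 3.915 × 10⁻²⁰) = 1.145 × 10⁻²³ kg·m/s.
λ = h/p = 5.79 × 10⁻¹¹ m = 57.9 pm.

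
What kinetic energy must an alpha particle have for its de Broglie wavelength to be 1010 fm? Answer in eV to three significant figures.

KE = 202 eV

p = h/λ = 6.626 × 10⁻³⁴ / 1.010 × 10⁻¹² = 6.560 × 10⁻²² kg·m/s.
KE = p²/(2m) = (6.560 × 10⁻²²)² / (2 × 6.645 × 10⁻²⁷) = 3.238 × 10⁻¹⁷ J = 202 eV.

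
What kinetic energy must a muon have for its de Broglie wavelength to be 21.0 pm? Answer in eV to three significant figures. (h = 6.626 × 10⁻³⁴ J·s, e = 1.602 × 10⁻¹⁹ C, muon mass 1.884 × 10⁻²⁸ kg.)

KE = 16.5 eV

p = h/λ = 6.626 × 10⁻³⁴ / 2.100 × 10⁻¹¹ = 3.155 × 10⁻²³ kg·m/s.
KE = p²/(2m) = (3.155 × 10⁻²³)² / (2 × 1.884 × 10⁻²⁸) = 2.642 × 10⁻¹⁸ J = 16.5 eV.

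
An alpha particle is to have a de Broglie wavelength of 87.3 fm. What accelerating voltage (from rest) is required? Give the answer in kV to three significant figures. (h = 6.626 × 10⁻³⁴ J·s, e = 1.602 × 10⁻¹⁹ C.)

p = h/λ = 6.626 × 10⁻³⁴ / 8.730 × 10⁻¹⁴ = 7.590 × 10⁻²¹ kg·m/s.
KE = p²/(2m) = 4.335 × 10⁻¹⁵ J.
V = KE/2e = 4.335 × 10⁻¹⁵ / (2 × 1.602 × 10⁻¹⁹) = 13.5 kV.

V = 13.5 kV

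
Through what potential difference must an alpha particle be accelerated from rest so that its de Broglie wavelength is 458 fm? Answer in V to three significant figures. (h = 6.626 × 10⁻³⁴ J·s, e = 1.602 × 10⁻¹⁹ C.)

p = h/λ = 6.626 × 10⁻³⁴ / 4.580 × 10⁻¹³ = 1.447 × 10⁻²¹ kg·m/s.
KE = p²/(2m) = 1.575 × 10⁻¹⁶ J.
V = KE/2e = 1.575 × 10⁻¹⁶ / (2 × 1.602 × 10⁻¹⁹) = 492 V.

V = 492 V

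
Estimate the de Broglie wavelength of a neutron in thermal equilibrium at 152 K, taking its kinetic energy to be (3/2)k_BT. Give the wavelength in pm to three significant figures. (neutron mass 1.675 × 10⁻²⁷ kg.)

KE = (3/2)k_BT = 1.5 × 1.381 × 10⁻²³ × 152 = 3.149 × 10⁻²¹ J.
p = √(2mKE) = √(2 × 1.675 × 10⁻²⁷ × 3.149 × 10⁻²¹) = 3.248 × 10⁻²⁴ kg·m/s.
λ = h/p = 2.04 × 10⁻¹⁰ m = 204 pm.

λ = 204 pm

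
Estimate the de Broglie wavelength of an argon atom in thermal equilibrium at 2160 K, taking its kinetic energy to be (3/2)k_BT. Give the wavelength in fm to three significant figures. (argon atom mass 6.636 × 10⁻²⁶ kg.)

λ = 8600 fm

KE = (3/2)k_BT = 1.5 × 1.381 × 10⁻²³ × 2160 = 4.474 × 10⁻²⁰ J.
p = √(2mKE) = √(2 × 6.636 × 10⁻²⁶ × 4.474 × 10⁻²⁰) = 7.706 × 10⁻²³ kg·m/s.
λ = h/p = 8.60 × 10⁻¹² m = 8600 fm.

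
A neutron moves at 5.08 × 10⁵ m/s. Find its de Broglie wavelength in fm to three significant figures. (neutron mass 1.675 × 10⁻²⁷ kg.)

λ = 779 fm

p = mv = 1.675 × 10⁻²⁷ × 5.08 × 10⁵ = 8.509 × 10⁻²² kg·m/s.
λ = h/p = 6.626 × 10⁻³⁴ / 8.509 × 10⁻²² = 7.79 × 10⁻¹³ m = 779 fm.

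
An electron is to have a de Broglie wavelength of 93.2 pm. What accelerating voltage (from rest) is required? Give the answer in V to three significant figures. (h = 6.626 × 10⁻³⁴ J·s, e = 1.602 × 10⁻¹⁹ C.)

V = 173 V

p = h/λ = 6.626 × 10⁻³⁴ / 9.320 × 10⁻¹¹ = 7.109 × 10⁻²⁴ kg·m/s.
KE = p²/(2m) = 2.774 × 10⁻¹⁷ J.
V = KE/e = 2.774 × 10⁻¹⁷ / (1.602 × 10⁻¹⁹) = 173 V.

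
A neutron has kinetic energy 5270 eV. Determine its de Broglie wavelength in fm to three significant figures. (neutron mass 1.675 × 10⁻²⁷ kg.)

KE = 5270 eV = 8.443 × 10⁻¹⁶ J.
p = √(2mKE) = √(2 × 1.675 × 10⁻²⁷ × 8.443 × 10⁻¹⁶) = 1.682 × 10⁻²¹ kg·m/s.
λ = h/p = 6.626 × 10⁻³⁴ / 1.682 × 10⁻²¹ = 3.94 × 10⁻¹³ m = 394 fm.

λ = 394 fm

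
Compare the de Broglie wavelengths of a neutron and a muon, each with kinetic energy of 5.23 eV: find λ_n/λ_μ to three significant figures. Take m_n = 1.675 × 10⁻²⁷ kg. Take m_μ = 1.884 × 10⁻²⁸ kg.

At fixed KE, p = √(2mKE) so λ = h/p ∝ 1/√m.
λ_n/λ_μ = √(m_μ/m_n) = √(1.884 × 10⁻²⁸/1.675 × 10⁻²⁷) = √(0.1125) = 0.335.

λ_n/λ_μ = 0.335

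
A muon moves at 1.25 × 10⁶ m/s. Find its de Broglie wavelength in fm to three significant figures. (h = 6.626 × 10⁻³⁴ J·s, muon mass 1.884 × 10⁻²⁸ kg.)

λ = 2810 fm

p = mv = 1.884 × 10⁻²⁸ × 1.25 × 10⁶ = 2.355 × 10⁻²² kg·m/s.
λ = h/p = 6.626 × 10⁻³⁴ / 2.355 × 10⁻²² = 2.81 × 10⁻¹² m = 2810 fm.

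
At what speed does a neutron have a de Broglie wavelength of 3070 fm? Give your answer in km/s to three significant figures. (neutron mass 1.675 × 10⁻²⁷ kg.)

p = h/λ = 6.626 × 10⁻³⁴ / 3.070 × 10⁻¹² = 2.158 × 10⁻²² kg·m/s.
v = p/m = 2.158 × 10⁻²² / 1.675 × 10⁻²⁷ = 1.29 × 10⁵ m/s = 129 km/s.

v = 129 km/s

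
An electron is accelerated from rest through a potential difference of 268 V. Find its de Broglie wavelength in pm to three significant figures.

λ = 74.9 pm

KE = eV = 1.602 × 10⁻¹⁹ × 268.0 = 4.293 × 10⁻¹⁷ J.
p = √(2mKE) = √(2 × 9.109 × 10⁻³¹ × 4.293 × 10⁻¹⁷) = 8.844 × 10⁻²⁴ kg·m/s.
λ = h/p = 6.626 × 10⁻³⁴ / 8.844 × 10⁻²⁴ = 7.49 × 10⁻¹¹ m = 74.9 pm.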